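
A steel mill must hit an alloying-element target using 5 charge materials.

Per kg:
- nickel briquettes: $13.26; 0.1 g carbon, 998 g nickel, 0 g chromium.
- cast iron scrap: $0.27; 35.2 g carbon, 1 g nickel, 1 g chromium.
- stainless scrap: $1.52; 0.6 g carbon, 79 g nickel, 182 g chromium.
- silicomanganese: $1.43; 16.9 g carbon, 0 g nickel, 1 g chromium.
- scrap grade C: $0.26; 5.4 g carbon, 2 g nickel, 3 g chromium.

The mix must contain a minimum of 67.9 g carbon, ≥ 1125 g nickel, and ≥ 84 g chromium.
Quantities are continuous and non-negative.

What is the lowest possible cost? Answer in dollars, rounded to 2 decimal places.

Set it up as a linear program. Let x1 = kg of nickel briquettes, x2 = kg of cast iron scrap, x3 = kg of stainless scrap, x4 = kg of silicomanganese, x5 = kg of scrap grade C.
min 13.26x1 + 0.27x2 + 1.52x3 + 1.43x4 + 0.26x5 s.t.:
  0.1x1 + 35.2x2 + 0.6x3 + 16.9x4 + 5.4x5 ≥ 67.9   (carbon)
  998x1 + 1x2 + 79x3 + 2x5 ≥ 1125   (nickel)
  1x2 + 182x3 + 1x4 + 3x5 ≥ 84   (chromium)
  x1, x2, x3, x4, x5 ≥ 0.
The optimal basis is {nickel briquettes, cast iron scrap, stainless scrap}; silicomanganese, scrap grade C drop out. There the carbon, nickel, chromium constraints are tight.
That vertex is x1 = 1.0896, x2 = 1.9182, x3 = 0.451.
Objective = 13.26·1.0896 + 0.27·1.9182 + 1.52·0.451 = 15.6515.

$15.65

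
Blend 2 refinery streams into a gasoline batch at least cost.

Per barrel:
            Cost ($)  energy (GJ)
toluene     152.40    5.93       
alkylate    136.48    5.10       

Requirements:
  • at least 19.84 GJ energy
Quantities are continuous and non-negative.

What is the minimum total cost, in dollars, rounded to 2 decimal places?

Let x1 = barrels of toluene, x2 = barrels of alkylate.
min 152.4x1 + 136.48x2 with:
  5.93x1 + 5.1x2 ≥ 19.84   (energy)
  x1, x2 ≥ 0.
At the optimum only toluene is positive (alkylate = 0). There the energy constraint is tight.
Solving gives x1 = 3.3457.
Hence cost = 152.4·3.3457 = $509.8847.

$509.88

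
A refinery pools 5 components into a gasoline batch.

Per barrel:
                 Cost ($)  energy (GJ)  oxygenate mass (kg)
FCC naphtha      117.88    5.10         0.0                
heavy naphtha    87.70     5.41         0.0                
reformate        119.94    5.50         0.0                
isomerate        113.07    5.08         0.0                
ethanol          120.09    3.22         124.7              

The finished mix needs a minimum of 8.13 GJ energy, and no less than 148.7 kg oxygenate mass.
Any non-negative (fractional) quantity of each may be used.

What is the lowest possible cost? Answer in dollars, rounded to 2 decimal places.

$212.75

Treat it as an LP. Let x1 = barrels of FCC naphtha, x2 = barrels of heavy naphtha, x3 = barrels of reformate, x4 = barrels of isomerate, x5 = barrels of ethanol.
min 117.88x1 + 87.7x2 + 119.94x3 + 113.07x4 + 120.09x5 s.t.:
  5.1x1 + 5.41x2 + 5.5x3 + 5.08x4 + 3.22x5 ≥ 8.13   (energy)
  124.7x5 ≥ 148.7   (oxygenate mass)
  x1, x2, x3, x4, x5 ≥ 0.
The cheapest feasible vertex uses only heavy naphtha, ethanol; FCC naphtha, reformate, isomerate are not used. Binding constraints: energy and oxygenate mass.
Optimal quantities: heavy naphtha = 0.793026 barrels, ethanol = 1.19246 barrels.
Objective = 87.7·0.793026 + 120.09·1.19246 = 212.7509.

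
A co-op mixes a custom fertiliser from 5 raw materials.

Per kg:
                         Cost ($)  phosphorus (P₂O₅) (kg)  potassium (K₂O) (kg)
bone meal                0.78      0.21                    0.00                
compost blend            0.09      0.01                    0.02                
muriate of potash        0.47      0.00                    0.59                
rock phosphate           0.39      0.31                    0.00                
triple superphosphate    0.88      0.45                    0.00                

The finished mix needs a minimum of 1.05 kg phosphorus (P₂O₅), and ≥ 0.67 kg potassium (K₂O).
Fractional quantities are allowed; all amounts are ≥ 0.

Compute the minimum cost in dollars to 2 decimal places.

Let x1 = kg of bone meal, x2 = kg of compost blend, x3 = kg of muriate of potash, x4 = kg of rock phosphate, x5 = kg of triple superphosphate.
min 0.78x1 + 0.09x2 + 0.47x3 + 0.39x4 + 0.88x5 with:
  0.21x1 + 0.01x2 + 0.31x4 + 0.45x5 ≥ 1.05   (phosphorus (P₂O₅))
  0.02x2 + 0.59x3 ≥ 0.67   (potassium (K₂O))
  x1, x2, x3, x4, x5 ≥ 0.
The minimum-cost mix takes nothing from bone meal, compost blend, triple superphosphate — only muriate of potash, rock phosphate. Binding constraints: phosphorus (P₂O₅) and potassium (K₂O).
So muriate of potash = 1.136 kg, rock phosphate = 3.387 kg.
Cost = 0.47·1.136 + 0.39·3.387 = 1.8549.

$1.85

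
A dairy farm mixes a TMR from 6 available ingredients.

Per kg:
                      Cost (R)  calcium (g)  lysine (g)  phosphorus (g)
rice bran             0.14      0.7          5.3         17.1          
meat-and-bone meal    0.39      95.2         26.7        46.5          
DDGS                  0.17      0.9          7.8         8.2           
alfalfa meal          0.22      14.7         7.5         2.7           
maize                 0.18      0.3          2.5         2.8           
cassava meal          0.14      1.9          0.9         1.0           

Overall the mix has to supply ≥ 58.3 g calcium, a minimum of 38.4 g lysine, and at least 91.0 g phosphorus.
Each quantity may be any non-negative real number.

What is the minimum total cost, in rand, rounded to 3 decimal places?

Let x1 = kg of rice bran, x2 = kg of meat-and-bone meal, x3 = kg of DDGS, x4 = kg of alfalfa meal, x5 = kg of maize, x6 = kg of cassava meal.
Minimise 0.14x1 + 0.39x2 + 0.17x3 + 0.22x4 + 0.18x5 + 0.14x6 subject to:
  0.7x1 + 95.2x2 + 0.9x3 + 14.7x4 + 0.3x5 + 1.9x6 ≥ 58.3   (calcium)
  5.3x1 + 26.7x2 + 7.8x3 + 7.5x4 + 2.5x5 + 0.9x6 ≥ 38.4   (lysine)
  17.1x1 + 46.5x2 + 8.2x3 + 2.7x4 + 2.8x5 + 1x6 ≥ 91   (phosphorus)
  x1, x2, x3, x4, x5, x6 ≥ 0.
At the optimum only rice bran, meat-and-bone meal are positive (DDGS, alfalfa meal, maize, cassava meal = 0). The lysine and phosphorus requirements are met with equality.
That vertex is x1 = 3.065, x2 = 0.8297.
Total cost: 0.14·3.065 + 0.39·0.8297 = 0.75268.

R0.753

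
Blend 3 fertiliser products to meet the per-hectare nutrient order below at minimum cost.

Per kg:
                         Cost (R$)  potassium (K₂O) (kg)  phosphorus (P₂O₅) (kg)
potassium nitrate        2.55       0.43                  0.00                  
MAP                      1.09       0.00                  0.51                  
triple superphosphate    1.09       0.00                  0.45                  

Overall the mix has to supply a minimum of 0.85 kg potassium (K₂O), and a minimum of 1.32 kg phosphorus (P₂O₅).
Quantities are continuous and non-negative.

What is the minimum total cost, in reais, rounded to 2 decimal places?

This is a linear program. Let x1 = kg of potassium nitrate, x2 = kg of MAP, x3 = kg of triple superphosphate.
Minimise 2.55x1 + 1.09x2 + 1.09x3 with:
  0.43x1 ≥ 0.85   (potassium (K₂O))
  0.51x2 + 0.45x3 ≥ 1.32   (phosphorus (P₂O₅))
  x1, x2, x3 ≥ 0.
The optimal basis is {potassium nitrate, MAP}; triple superphosphate drops out. There the potassium (K₂O) and phosphorus (P₂O₅) constraints are tight.
That vertex is x1 = 1.977, x2 = 2.588.
Hence cost = 2.55·1.977 + 1.09·2.588 = R$7.8623.

R$7.86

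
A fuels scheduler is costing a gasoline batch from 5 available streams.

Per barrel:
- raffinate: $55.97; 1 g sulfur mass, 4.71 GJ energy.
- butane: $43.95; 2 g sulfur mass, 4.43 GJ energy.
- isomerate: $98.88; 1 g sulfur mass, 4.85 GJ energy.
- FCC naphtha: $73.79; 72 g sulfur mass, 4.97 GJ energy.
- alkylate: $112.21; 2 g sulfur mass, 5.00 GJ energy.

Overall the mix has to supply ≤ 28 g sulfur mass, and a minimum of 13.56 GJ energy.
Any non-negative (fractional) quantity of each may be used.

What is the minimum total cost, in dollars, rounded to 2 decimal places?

This is a linear program. Let x1 = barrels of raffinate, x2 = barrels of butane, x3 = barrels of isomerate, x4 = barrels of FCC naphtha, x5 = barrels of alkylate.
Minimize 55.97x1 + 43.95x2 + 98.88x3 + 73.79x4 + 112.21x5 subject to:
  1x1 + 2x2 + 1x3 + 72x4 + 2x5 ≤ 28   (sulfur mass)
  4.71x1 + 4.43x2 + 4.85x3 + 4.97x4 + 5x5 ≥ 13.56   (energy)
  x1, x2, x3, x4, x5 ≥ 0.
The optimal basis is {butane}; raffinate, isomerate, FCC naphtha, alkylate drop out. There the energy constraint is tight.
Optimal quantities: butane = 3.061 barrels.
Hence cost = 43.95·3.061 = $134.5310.

$134.53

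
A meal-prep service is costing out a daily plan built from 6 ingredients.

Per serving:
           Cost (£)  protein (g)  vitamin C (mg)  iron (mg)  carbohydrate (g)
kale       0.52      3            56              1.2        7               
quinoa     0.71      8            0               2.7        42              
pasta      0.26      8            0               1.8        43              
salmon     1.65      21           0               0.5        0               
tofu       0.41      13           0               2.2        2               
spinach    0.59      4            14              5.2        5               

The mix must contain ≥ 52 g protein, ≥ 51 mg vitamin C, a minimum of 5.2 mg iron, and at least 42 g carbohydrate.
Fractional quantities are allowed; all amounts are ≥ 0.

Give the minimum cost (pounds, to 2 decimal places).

Let x1 = servings of kale, x2 = servings of quinoa, x3 = servings of pasta, x4 = servings of salmon, x5 = servings of tofu, x6 = servings of spinach.
min 0.52x1 + 0.71x2 + 0.26x3 + 1.65x4 + 0.41x5 + 0.59x6 s.t.:
  3x1 + 8x2 + 8x3 + 21x4 + 13x5 + 4x6 ≥ 52   (protein)
  56x1 + 14x6 ≥ 51   (vitamin C)
  1.2x1 + 2.7x2 + 1.8x3 + 0.5x4 + 2.2x5 + 5.2x6 ≥ 5.2   (iron)
  7x1 + 42x2 + 43x3 + 2x5 + 5x6 ≥ 42   (carbohydrate)
  x1, x2, x3, x4, x5, x6 ≥ 0.
At the optimum only kale, pasta, tofu are positive (quinoa, salmon, spinach = 0). There the protein, vitamin C, carbohydrate constraints are tight.
Solving gives x1 = 0.9107, x3 = 0.6714, x5 = 3.377.
Objective = 0.52·0.9107 + 0.26·0.6714 + 0.41·3.377 = 2.0327.

£2.03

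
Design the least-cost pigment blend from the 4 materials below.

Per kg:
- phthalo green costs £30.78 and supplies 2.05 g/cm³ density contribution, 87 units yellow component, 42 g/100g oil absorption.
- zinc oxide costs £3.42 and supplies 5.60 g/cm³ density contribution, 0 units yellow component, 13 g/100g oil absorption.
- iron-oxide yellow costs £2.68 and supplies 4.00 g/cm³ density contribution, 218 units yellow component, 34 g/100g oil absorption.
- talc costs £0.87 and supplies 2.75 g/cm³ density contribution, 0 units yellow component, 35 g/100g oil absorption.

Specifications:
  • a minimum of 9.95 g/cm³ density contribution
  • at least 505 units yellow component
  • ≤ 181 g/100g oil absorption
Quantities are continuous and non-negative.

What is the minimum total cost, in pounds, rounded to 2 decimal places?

Let x1 = kg of phthalo green, x2 = kg of zinc oxide, x3 = kg of iron-oxide yellow, x4 = kg of talc.
Minimize 30.78x1 + 3.42x2 + 2.68x3 + 0.87x4 s.t.:
  2.05x1 + 5.6x2 + 4x3 + 2.75x4 ≥ 9.95   (density contribution)
  87x1 + 218x3 ≥ 505   (yellow component)
  42x1 + 13x2 + 34x3 + 35x4 ≤ 181   (oil absorption)
  x1, x2, x3, x4 ≥ 0.
The optimal basis is {iron-oxide yellow, talc}; phthalo green, zinc oxide drop out. There the density contribution and yellow component constraints are tight.
That vertex is x3 = 2.3165, x4 = 0.24871.
Objective = 2.68·2.3165 + 0.87·0.24871 = 6.4246.

£6.42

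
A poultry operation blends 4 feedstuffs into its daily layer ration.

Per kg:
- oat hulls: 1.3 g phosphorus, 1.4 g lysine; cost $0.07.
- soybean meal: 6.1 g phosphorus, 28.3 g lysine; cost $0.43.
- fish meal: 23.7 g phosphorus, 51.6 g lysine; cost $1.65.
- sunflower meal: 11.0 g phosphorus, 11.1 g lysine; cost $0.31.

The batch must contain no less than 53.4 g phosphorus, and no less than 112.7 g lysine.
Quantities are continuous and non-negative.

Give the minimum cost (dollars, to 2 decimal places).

Treat it as an LP. Let x1 = kg of oat hulls, x2 = kg of soybean meal, x3 = kg of fish meal, x4 = kg of sunflower meal.
min 0.07x1 + 0.43x2 + 1.65x3 + 0.31x4 subject to:
  1.3x1 + 6.1x2 + 23.7x3 + 11x4 ≥ 53.4   (phosphorus)
  1.4x1 + 28.3x2 + 51.6x3 + 11.1x4 ≥ 112.7   (lysine)
  x1, x2, x3, x4 ≥ 0.
The optimal basis is {soybean meal, sunflower meal}; oat hulls, fish meal drop out. Binding constraints: phosphorus and lysine.
So soybean meal = 2.656 kg, sunflower meal = 3.382 kg.
Objective = 0.43·2.656 + 0.31·3.382 = 2.1905.

$2.19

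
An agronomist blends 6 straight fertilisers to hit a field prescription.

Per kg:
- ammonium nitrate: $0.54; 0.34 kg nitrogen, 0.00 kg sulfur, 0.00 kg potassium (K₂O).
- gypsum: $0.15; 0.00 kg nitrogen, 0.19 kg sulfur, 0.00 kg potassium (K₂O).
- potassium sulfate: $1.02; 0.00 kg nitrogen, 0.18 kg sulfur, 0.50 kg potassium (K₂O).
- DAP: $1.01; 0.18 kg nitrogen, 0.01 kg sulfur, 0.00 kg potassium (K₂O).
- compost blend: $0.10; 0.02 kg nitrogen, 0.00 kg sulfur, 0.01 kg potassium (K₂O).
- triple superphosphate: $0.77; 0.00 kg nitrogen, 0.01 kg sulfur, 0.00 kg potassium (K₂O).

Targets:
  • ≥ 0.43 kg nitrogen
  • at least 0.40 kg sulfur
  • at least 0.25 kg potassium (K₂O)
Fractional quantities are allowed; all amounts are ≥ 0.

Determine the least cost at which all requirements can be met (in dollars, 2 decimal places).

This is a linear program. Let x1 = kg of ammonium nitrate, x2 = kg of gypsum, x3 = kg of potassium sulfate, x4 = kg of DAP, x5 = kg of compost blend, x6 = kg of triple superphosphate.
Minimize 0.54x1 + 0.15x2 + 1.02x3 + 1.01x4 + 0.1x5 + 0.77x6 subject to:
  0.34x1 + 0.18x4 + 0.02x5 ≥ 0.43   (nitrogen)
  0.19x2 + 0.18x3 + 0.01x4 + 0.01x6 ≥ 0.4   (sulfur)
  0.5x3 + 0.01x5 ≥ 0.25   (potassium (K₂O))
  x1, x2, x3, x4, x5, x6 ≥ 0.
At the optimum only ammonium nitrate, gypsum, potassium sulfate are positive (DAP, compost blend, triple superphosphate = 0). The nitrogen, sulfur, potassium (K₂O) requirements are met with equality.
Solving gives x1 = 1.265, x2 = 1.632, x3 = 0.5.
Hence cost = 0.54·1.265 + 0.15·1.632 + 1.02·0.5 = $1.4379.

$1.44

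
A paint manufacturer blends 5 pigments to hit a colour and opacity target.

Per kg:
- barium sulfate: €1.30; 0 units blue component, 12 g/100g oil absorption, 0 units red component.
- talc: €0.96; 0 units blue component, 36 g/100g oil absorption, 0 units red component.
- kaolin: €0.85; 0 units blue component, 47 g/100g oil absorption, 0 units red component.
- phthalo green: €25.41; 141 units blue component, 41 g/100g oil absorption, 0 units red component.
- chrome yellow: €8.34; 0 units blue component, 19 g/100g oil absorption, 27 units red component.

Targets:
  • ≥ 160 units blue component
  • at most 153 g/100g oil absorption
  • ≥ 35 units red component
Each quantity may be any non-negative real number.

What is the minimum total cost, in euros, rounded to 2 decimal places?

€39.65

Let x1 = kg of barium sulfate, x2 = kg of talc, x3 = kg of kaolin, x4 = kg of phthalo green, x5 = kg of chrome yellow.
Minimise 1.3x1 + 0.96x2 + 0.85x3 + 25.41x4 + 8.34x5 subject to:
  141x4 ≥ 160   (blue component)
  12x1 + 36x2 + 47x3 + 41x4 + 19x5 ≤ 153   (oil absorption)
  27x5 ≥ 35   (red component)
  x1, x2, x3, x4, x5 ≥ 0.
The cheapest feasible vertex uses only phthalo green, chrome yellow; barium sulfate, talc, kaolin are not used. There the blue component and red component constraints are tight.
That vertex is x4 = 1.135, x5 = 1.296.
Total cost: 25.41·1.135 + 8.34·1.296 = 39.6490.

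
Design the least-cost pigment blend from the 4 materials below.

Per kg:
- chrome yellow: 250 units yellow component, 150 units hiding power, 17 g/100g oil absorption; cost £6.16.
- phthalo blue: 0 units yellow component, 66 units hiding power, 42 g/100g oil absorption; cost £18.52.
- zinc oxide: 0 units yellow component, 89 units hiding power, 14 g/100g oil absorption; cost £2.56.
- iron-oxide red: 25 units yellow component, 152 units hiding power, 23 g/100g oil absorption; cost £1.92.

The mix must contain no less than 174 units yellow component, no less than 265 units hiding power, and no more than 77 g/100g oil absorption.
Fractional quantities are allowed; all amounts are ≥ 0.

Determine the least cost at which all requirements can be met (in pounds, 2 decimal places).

Let x1 = kg of chrome yellow, x2 = kg of phthalo blue, x3 = kg of zinc oxide, x4 = kg of iron-oxide red.
Minimize 6.16x1 + 18.52x2 + 2.56x3 + 1.92x4 subject to:
  250x1 + 25x4 ≥ 174   (yellow component)
  150x1 + 66x2 + 89x3 + 152x4 ≥ 265   (hiding power)
  17x1 + 42x2 + 14x3 + 23x4 ≤ 77   (oil absorption)
  x1, x2, x3, x4 ≥ 0.
The optimal basis is {chrome yellow, iron-oxide red}; phthalo blue, zinc oxide drop out. Binding constraints: yellow component and hiding power.
Solving gives x1 = 0.5788, x4 = 1.172.
Objective = 6.16·0.5788 + 1.92·1.172 = 5.8156.

£5.82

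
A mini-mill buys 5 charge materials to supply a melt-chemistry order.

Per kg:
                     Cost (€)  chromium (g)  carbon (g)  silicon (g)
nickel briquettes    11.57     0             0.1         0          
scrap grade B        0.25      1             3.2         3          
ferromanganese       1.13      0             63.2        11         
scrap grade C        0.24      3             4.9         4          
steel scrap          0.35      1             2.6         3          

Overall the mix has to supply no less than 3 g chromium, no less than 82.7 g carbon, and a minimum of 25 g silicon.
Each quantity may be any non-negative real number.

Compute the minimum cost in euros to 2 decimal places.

€1.99

Treat it as an LP. Let x1 = kg of nickel briquettes, x2 = kg of scrap grade B, x3 = kg of ferromanganese, x4 = kg of scrap grade C, x5 = kg of steel scrap.
Minimize 11.57x1 + 0.25x2 + 1.13x3 + 0.24x4 + 0.35x5 s.t.:
  1x2 + 3x4 + 1x5 ≥ 3   (chromium)
  0.1x1 + 3.2x2 + 63.2x3 + 4.9x4 + 2.6x5 ≥ 82.7   (carbon)
  3x2 + 11x3 + 4x4 + 3x5 ≥ 25   (silicon)
  x1, x2, x3, x4, x5 ≥ 0.
At the optimum only ferromanganese, scrap grade C are positive (nickel briquettes, scrap grade B, steel scrap = 0). The carbon and silicon requirements are met with equality.
That vertex is x3 = 1.047, x4 = 3.37.
Cost = 1.13·1.047 + 0.24·3.37 = 1.9919.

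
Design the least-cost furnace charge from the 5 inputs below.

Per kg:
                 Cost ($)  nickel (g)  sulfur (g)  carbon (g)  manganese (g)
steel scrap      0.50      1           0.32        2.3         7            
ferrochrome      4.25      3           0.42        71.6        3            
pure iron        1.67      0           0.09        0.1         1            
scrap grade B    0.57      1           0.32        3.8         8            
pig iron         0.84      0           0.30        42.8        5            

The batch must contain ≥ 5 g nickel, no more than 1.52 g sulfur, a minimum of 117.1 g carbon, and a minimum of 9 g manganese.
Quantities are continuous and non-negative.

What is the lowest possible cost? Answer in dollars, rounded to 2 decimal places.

Treat it as an LP. Let x1 = kg of steel scrap, x2 = kg of ferrochrome, x3 = kg of pure iron, x4 = kg of scrap grade B, x5 = kg of pig iron.
min 0.5x1 + 4.25x2 + 1.67x3 + 0.57x4 + 0.84x5 s.t.:
  1x1 + 3x2 + 1x4 ≥ 5   (nickel)
  0.32x1 + 0.42x2 + 0.09x3 + 0.32x4 + 0.3x5 ≤ 1.52   (sulfur)
  2.3x1 + 71.6x2 + 0.1x3 + 3.8x4 + 42.8x5 ≥ 117.1   (carbon)
  7x1 + 3x2 + 1x3 + 8x4 + 5x5 ≥ 9   (manganese)
  x1, x2, x3, x4, x5 ≥ 0.
At the optimum only steel scrap, ferrochrome, pig iron are positive (pure iron, scrap grade B = 0). There the nickel, sulfur, carbon constraints are tight.
Optimal quantities: steel scrap = 2.523 kg, ferrochrome = 0.8255 kg, pig iron = 1.219 kg.
Total cost: 0.5·2.523 + 4.25·0.8255 + 0.84·1.219 = 5.7938.

$5.79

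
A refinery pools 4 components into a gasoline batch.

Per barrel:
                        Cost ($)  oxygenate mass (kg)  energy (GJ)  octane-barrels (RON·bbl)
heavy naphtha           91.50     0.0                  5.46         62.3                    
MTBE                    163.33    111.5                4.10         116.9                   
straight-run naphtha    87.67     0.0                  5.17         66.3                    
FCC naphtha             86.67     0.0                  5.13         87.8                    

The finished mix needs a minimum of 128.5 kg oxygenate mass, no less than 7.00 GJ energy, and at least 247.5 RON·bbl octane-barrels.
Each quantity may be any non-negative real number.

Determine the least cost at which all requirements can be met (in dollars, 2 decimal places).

$299.56

Treat it as an LP. Let x1 = barrels of heavy naphtha, x2 = barrels of MTBE, x3 = barrels of straight-run naphtha, x4 = barrels of FCC naphtha.
Minimize 91.5x1 + 163.33x2 + 87.67x3 + 86.67x4 s.t.:
  111.5x2 ≥ 128.5   (oxygenate mass)
  5.46x1 + 4.1x2 + 5.17x3 + 5.13x4 ≥ 7   (energy)
  62.3x1 + 116.9x2 + 66.3x3 + 87.8x4 ≥ 247.5   (octane-barrels)
  x1, x2, x3, x4 ≥ 0.
The cheapest feasible vertex uses only MTBE, FCC naphtha; heavy naphtha, straight-run naphtha are not used. Binding constraints: oxygenate mass and octane-barrels.
Solving gives x2 = 1.15247, x4 = 1.28447.
Total cost: 163.33·1.15247 + 86.67·1.28447 = 299.5579.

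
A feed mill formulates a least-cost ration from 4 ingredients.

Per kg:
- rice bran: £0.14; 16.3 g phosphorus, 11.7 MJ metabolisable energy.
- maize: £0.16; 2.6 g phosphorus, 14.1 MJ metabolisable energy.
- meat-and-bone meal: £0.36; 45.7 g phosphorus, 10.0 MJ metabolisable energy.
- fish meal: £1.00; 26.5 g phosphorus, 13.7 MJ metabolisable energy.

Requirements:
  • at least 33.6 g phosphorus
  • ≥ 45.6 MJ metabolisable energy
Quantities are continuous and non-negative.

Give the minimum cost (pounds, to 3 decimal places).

£0.530

Let x1 = kg of rice bran, x2 = kg of maize, x3 = kg of meat-and-bone meal, x4 = kg of fish meal.
Minimise 0.14x1 + 0.16x2 + 0.36x3 + 1x4 with:
  16.3x1 + 2.6x2 + 45.7x3 + 26.5x4 ≥ 33.6   (phosphorus)
  11.7x1 + 14.1x2 + 10x3 + 13.7x4 ≥ 45.6   (metabolisable energy)
  x1, x2, x3, x4 ≥ 0.
The minimum-cost mix takes nothing from meat-and-bone meal, fish meal — only rice bran, maize. Binding constraints: phosphorus and metabolisable energy.
Optimal quantities: rice bran = 1.781 kg, maize = 1.756 kg.
Hence cost = 0.14·1.781 + 0.16·1.756 = £0.53030.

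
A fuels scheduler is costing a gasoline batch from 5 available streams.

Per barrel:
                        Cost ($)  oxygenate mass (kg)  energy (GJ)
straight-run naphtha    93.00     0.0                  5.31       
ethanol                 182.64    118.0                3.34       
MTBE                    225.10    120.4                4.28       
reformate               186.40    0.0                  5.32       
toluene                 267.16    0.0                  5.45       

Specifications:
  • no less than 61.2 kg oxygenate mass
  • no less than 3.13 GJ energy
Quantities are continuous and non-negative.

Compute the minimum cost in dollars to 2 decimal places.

$119.21

Treat it as an LP. Let x1 = barrels of straight-run naphtha, x2 = barrels of ethanol, x3 = barrels of MTBE, x4 = barrels of reformate, x5 = barrels of toluene.
min 93x1 + 182.64x2 + 225.1x3 + 186.4x4 + 267.16x5 with:
  118x2 + 120.4x3 ≥ 61.2   (oxygenate mass)
  5.31x1 + 3.34x2 + 4.28x3 + 5.32x4 + 5.45x5 ≥ 3.13   (energy)
  x1, x2, x3, x4, x5 ≥ 0.
The minimum-cost mix takes nothing from MTBE, reformate, toluene — only straight-run naphtha, ethanol. There the oxygenate mass and energy constraints are tight.
So straight-run naphtha = 0.263226 barrels, ethanol = 0.518644 barrels.
Objective = 93·0.263226 + 182.64·0.518644 = 119.2052.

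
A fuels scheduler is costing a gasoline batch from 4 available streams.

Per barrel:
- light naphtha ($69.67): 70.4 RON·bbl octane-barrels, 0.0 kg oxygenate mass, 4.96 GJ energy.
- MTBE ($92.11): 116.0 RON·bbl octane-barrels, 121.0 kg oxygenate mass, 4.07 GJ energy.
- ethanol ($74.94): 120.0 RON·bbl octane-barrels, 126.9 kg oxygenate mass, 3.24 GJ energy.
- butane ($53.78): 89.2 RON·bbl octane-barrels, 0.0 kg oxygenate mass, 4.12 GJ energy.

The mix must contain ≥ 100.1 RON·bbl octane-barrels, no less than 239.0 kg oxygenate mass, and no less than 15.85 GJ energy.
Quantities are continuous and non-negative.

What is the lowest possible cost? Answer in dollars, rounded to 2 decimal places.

Let x1 = barrels of light naphtha, x2 = barrels of MTBE, x3 = barrels of ethanol, x4 = barrels of butane.
Minimize 69.67x1 + 92.11x2 + 74.94x3 + 53.78x4 with:
  70.4x1 + 116x2 + 120x3 + 89.2x4 ≥ 100.1   (octane-barrels)
  121x2 + 126.9x3 ≥ 239   (oxygenate mass)
  4.96x1 + 4.07x2 + 3.24x3 + 4.12x4 ≥ 15.85   (energy)
  x1, x2, x3, x4 ≥ 0.
At the optimum only ethanol, butane are positive (light naphtha, MTBE = 0). The oxygenate mass and energy requirements are met with equality.
That vertex is x3 = 1.88337, x4 = 2.36599.
Total cost: 74.94·1.88337 + 53.78·2.36599 = 268.3827.

$268.38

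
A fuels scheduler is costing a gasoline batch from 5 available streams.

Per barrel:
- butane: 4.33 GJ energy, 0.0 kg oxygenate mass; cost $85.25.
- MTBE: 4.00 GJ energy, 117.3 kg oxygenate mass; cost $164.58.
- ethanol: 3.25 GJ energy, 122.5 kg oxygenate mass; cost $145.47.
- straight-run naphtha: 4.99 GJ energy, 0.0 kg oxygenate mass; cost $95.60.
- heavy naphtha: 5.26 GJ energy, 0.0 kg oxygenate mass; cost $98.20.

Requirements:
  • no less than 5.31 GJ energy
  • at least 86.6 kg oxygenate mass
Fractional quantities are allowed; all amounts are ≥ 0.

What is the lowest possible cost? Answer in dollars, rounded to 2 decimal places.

Set it up as a linear program. Let x1 = barrels of butane, x2 = barrels of MTBE, x3 = barrels of ethanol, x4 = barrels of straight-run naphtha, x5 = barrels of heavy naphtha.
Minimize 85.25x1 + 164.58x2 + 145.47x3 + 95.6x4 + 98.2x5 s.t.:
  4.33x1 + 4x2 + 3.25x3 + 4.99x4 + 5.26x5 ≥ 5.31   (energy)
  117.3x2 + 122.5x3 ≥ 86.6   (oxygenate mass)
  x1, x2, x3, x4, x5 ≥ 0.
At the optimum only ethanol, heavy naphtha are positive (butane, MTBE, straight-run naphtha = 0). Binding constraints: energy and oxygenate mass.
Optimal quantities: ethanol = 0.70694 barrels, heavy naphtha = 0.57271 barrels.
Objective = 145.47·0.70694 + 98.2·0.57271 = 159.0787.

$159.08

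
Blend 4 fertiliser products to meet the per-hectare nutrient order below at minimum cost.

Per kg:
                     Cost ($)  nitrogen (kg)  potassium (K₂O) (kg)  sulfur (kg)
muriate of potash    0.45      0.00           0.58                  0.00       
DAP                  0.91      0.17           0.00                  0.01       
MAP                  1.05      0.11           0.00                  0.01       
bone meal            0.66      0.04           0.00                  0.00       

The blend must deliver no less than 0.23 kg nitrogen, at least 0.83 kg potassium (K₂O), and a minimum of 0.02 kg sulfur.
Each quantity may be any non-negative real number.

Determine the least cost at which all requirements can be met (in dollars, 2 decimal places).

$2.46

Let x1 = kg of muriate of potash, x2 = kg of DAP, x3 = kg of MAP, x4 = kg of bone meal.
Minimise 0.45x1 + 0.91x2 + 1.05x3 + 0.66x4 subject to:
  0.17x2 + 0.11x3 + 0.04x4 ≥ 0.23   (nitrogen)
  0.58x1 ≥ 0.83   (potassium (K₂O))
  0.01x2 + 0.01x3 ≥ 0.02   (sulfur)
  x1, x2, x3, x4 ≥ 0.
At the optimum only muriate of potash, DAP are positive (MAP, bone meal = 0). The potassium (K₂O) and sulfur requirements are met with equality.
Optimal quantities: muriate of potash = 1.431 kg, DAP = 2 kg.
Objective = 0.45·1.431 + 0.91·2 = 2.4640.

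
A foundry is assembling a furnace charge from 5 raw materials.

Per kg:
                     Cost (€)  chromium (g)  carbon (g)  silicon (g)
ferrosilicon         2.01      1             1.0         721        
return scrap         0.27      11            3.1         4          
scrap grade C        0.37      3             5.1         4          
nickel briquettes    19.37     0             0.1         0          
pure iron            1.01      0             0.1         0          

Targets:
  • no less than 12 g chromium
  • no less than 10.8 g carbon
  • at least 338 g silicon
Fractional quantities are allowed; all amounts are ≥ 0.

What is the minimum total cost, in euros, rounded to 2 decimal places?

This is a linear program. Let x1 = kg of ferrosilicon, x2 = kg of return scrap, x3 = kg of scrap grade C, x4 = kg of nickel briquettes, x5 = kg of pure iron.
Minimize 2.01x1 + 0.27x2 + 0.37x3 + 19.37x4 + 1.01x5 subject to:
  1x1 + 11x2 + 3x3 ≥ 12   (chromium)
  1x1 + 3.1x2 + 5.1x3 + 0.1x4 + 0.1x5 ≥ 10.8   (carbon)
  721x1 + 4x2 + 4x3 ≥ 338   (silicon)
  x1, x2, x3, x4, x5 ≥ 0.
The optimal basis is {ferrosilicon, return scrap, scrap grade C}; nickel briquettes, pure iron drop out. Binding constraints: chromium, carbon, silicon.
Optimal quantities: ferrosilicon = 0.4562 kg, return scrap = 0.5949 kg, scrap grade C = 1.667 kg.
Objective = 2.01·0.4562 + 0.27·0.5949 + 0.37·1.667 = 1.6944.

€1.69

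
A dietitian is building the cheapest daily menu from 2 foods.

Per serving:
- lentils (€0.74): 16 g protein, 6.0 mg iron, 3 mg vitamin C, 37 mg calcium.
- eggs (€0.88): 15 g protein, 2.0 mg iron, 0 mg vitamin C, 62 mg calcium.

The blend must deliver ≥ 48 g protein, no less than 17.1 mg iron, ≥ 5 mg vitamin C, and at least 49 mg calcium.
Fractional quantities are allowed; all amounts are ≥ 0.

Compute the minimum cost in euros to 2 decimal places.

Let x1 = servings of lentils, x2 = servings of eggs.
Minimize 0.74x1 + 0.88x2 subject to:
  16x1 + 15x2 ≥ 48   (protein)
  6x1 + 2x2 ≥ 17.1   (iron)
  3x1 ≥ 5   (vitamin C)
  37x1 + 62x2 ≥ 49   (calcium)
  x1, x2 ≥ 0.
At the optimum only lentils is positive (eggs = 0). Binding constraint: protein.
So lentils = 3 servings.
Objective = 0.74·3 = 2.2200.

€2.22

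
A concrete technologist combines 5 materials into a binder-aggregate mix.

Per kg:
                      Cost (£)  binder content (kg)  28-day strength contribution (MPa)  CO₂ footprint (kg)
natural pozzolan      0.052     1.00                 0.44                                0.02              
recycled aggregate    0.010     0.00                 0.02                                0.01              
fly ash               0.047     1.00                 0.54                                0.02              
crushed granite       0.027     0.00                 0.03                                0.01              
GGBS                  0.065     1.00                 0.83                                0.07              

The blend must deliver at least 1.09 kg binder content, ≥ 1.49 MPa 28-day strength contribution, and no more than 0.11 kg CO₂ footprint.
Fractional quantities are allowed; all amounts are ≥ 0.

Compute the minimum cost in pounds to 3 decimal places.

Treat it as an LP. Let x1 = kg of natural pozzolan, x2 = kg of recycled aggregate, x3 = kg of fly ash, x4 = kg of crushed granite, x5 = kg of GGBS.
Minimise 0.052x1 + 0.01x2 + 0.047x3 + 0.027x4 + 0.065x5 with:
  1x1 + 1x3 + 1x5 ≥ 1.09   (binder content)
  0.44x1 + 0.02x2 + 0.54x3 + 0.03x4 + 0.83x5 ≥ 1.49   (28-day strength contribution)
  0.02x1 + 0.01x2 + 0.02x3 + 0.01x4 + 0.07x5 ≤ 0.11   (CO₂ footprint)
  x1, x2, x3, x4, x5 ≥ 0.
The cheapest feasible vertex uses only fly ash, GGBS; natural pozzolan, recycled aggregate, crushed granite are not used. The 28-day strength contribution and CO₂ footprint requirements are met with equality.
Optimal quantities: fly ash = 0.6132 kg, GGBS = 1.396 kg.
Objective = 0.047·0.6132 + 0.065·1.396 = 0.11956.

£0.120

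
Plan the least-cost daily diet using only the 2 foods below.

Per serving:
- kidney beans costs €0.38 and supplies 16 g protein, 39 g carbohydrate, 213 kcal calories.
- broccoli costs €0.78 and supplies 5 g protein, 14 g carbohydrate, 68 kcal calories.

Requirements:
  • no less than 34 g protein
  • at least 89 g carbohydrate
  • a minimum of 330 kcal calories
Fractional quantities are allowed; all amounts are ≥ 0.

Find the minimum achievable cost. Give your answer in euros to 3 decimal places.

This is a linear program. Let x1 = servings of kidney beans, x2 = servings of broccoli.
Minimize 0.38x1 + 0.78x2 with:
  16x1 + 5x2 ≥ 34   (protein)
  39x1 + 14x2 ≥ 89   (carbohydrate)
  213x1 + 68x2 ≥ 330   (calories)
  x1, x2 ≥ 0.
The cheapest feasible vertex uses only kidney beans; broccoli is not used. The carbohydrate requirement is met with equality.
Solving gives x1 = 2.282.
Hence cost = 0.38·2.282 = €0.86716.

€0.867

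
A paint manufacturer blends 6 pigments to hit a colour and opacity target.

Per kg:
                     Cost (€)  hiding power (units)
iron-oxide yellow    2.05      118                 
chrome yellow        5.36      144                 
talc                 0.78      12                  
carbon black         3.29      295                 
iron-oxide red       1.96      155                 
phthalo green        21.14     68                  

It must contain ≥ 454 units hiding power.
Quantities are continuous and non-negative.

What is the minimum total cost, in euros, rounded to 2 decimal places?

Set it up as a linear program. Let x1 = kg of iron-oxide yellow, x2 = kg of chrome yellow, x3 = kg of talc, x4 = kg of carbon black, x5 = kg of iron-oxide red, x6 = kg of phthalo green.
Minimise 2.05x1 + 5.36x2 + 0.78x3 + 3.29x4 + 1.96x5 + 21.14x6 s.t.:
  118x1 + 144x2 + 12x3 + 295x4 + 155x5 + 68x6 ≥ 454   (hiding power)
  x1, x2, x3, x4, x5, x6 ≥ 0.
At the optimum only carbon black is positive (iron-oxide yellow, chrome yellow, talc, iron-oxide red, phthalo green = 0). The hiding power requirement is met with equality.
Solving gives x4 = 1.539.
Total cost: 3.29·1.539 = 5.0633.

€5.06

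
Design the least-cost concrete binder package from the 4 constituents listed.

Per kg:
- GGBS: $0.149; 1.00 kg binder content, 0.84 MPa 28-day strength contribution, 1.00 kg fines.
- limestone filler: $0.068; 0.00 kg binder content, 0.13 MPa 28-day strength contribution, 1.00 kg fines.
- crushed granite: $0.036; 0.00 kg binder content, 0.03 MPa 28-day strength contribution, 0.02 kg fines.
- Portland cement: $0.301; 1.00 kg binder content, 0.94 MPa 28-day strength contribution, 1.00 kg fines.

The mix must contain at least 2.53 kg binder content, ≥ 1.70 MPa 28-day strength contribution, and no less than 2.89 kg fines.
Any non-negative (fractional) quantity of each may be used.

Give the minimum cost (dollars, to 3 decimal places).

$0.401

This is a linear program. Let x1 = kg of GGBS, x2 = kg of limestone filler, x3 = kg of crushed granite, x4 = kg of Portland cement.
Minimize 0.149x1 + 0.068x2 + 0.036x3 + 0.301x4 with:
  1x1 + 1x4 ≥ 2.53   (binder content)
  0.84x1 + 0.13x2 + 0.03x3 + 0.94x4 ≥ 1.7   (28-day strength contribution)
  1x1 + 1x2 + 0.02x3 + 1x4 ≥ 2.89   (fines)
  x1, x2, x3, x4 ≥ 0.
The minimum-cost mix takes nothing from crushed granite, Portland cement — only GGBS, limestone filler. The binder content and fines requirements are met with equality.
So GGBS = 2.53 kg, limestone filler = 0.36 kg.
Total cost: 0.149·2.53 + 0.068·0.36 = 0.40145.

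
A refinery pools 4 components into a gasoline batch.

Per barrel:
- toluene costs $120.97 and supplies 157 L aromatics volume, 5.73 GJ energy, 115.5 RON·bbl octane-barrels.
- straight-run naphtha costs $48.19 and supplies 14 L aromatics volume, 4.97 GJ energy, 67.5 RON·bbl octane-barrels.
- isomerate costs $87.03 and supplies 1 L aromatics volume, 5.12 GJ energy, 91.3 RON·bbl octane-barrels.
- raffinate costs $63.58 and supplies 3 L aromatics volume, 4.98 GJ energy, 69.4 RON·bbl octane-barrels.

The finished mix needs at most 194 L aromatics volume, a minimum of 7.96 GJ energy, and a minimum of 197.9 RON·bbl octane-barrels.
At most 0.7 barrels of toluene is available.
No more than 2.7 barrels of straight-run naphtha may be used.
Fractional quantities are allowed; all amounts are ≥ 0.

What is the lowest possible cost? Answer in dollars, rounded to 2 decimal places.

Set it up as a linear program. Let x1 = barrels of toluene, x2 = barrels of straight-run naphtha, x3 = barrels of isomerate, x4 = barrels of raffinate.
min 120.97x1 + 48.19x2 + 87.03x3 + 63.58x4 subject to:
  157x1 + 14x2 + 1x3 + 3x4 ≤ 194   (aromatics volume)
  5.73x1 + 4.97x2 + 5.12x3 + 4.98x4 ≥ 7.96   (energy)
  115.5x1 + 67.5x2 + 91.3x3 + 69.4x4 ≥ 197.9   (octane-barrels)
  x1 ≤ 0.7
  x2 ≤ 2.7
  x1, x2, x3, x4 ≥ 0.
The optimal basis is {straight-run naphtha, raffinate}; toluene, isomerate drop out. There the octane-barrels and the straight-run naphtha cap constraints are tight.
That vertex is x2 = 2.7, x4 = 0.2255.
Cost = 48.19·2.7 + 63.58·0.2255 = 144.4503.

$144.45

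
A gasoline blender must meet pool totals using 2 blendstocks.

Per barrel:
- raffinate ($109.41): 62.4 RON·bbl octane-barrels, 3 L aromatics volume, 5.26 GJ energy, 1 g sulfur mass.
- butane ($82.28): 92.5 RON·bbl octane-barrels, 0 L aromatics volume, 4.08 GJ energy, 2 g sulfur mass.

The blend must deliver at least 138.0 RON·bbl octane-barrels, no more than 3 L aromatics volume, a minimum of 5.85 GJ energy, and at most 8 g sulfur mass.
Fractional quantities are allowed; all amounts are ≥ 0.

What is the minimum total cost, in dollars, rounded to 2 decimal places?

Let x1 = barrels of raffinate, x2 = barrels of butane.
min 109.41x1 + 82.28x2 s.t.:
  62.4x1 + 92.5x2 ≥ 138   (octane-barrels)
  3x1 ≤ 3   (aromatics volume)
  5.26x1 + 4.08x2 ≥ 5.85   (energy)
  1x1 + 2x2 ≤ 8   (sulfur mass)
  x1, x2 ≥ 0.
The cheapest feasible vertex uses only butane; raffinate is not used. Binding constraint: octane-barrels.
Optimal quantities: butane = 1.4919 barrels.
Cost = 82.28·1.4919 = 122.7535.

$122.75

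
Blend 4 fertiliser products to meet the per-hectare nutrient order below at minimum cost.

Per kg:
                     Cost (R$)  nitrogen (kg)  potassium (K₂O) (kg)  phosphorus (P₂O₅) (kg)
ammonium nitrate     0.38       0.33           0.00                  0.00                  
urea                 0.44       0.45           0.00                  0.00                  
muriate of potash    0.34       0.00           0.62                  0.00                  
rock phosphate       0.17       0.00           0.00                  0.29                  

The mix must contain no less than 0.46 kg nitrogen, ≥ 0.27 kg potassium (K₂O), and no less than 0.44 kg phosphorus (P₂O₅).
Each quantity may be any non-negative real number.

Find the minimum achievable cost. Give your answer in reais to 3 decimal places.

R$0.856

Let x1 = kg of ammonium nitrate, x2 = kg of urea, x3 = kg of muriate of potash, x4 = kg of rock phosphate.
Minimise 0.38x1 + 0.44x2 + 0.34x3 + 0.17x4 subject to:
  0.33x1 + 0.45x2 ≥ 0.46   (nitrogen)
  0.62x3 ≥ 0.27   (potassium (K₂O))
  0.29x4 ≥ 0.44   (phosphorus (P₂O₅))
  x1, x2, x3, x4 ≥ 0.
The minimum-cost mix takes nothing from ammonium nitrate — only urea, muriate of potash, rock phosphate. Binding constraints: nitrogen, potassium (K₂O), phosphorus (P₂O₅).
Optimal quantities: urea = 1.022 kg, muriate of potash = 0.4355 kg, rock phosphate = 1.517 kg.
Total cost: 0.44·1.022 + 0.34·0.4355 + 0.17·1.517 = 0.85564.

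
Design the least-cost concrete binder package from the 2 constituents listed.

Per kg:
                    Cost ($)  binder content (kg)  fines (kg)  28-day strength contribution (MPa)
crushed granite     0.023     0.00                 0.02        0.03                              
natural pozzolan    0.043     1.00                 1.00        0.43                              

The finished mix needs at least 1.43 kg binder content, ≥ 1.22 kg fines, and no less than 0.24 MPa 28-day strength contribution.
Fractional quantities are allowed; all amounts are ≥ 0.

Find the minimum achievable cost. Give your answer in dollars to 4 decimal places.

$0.0615

Let x1 = kg of crushed granite, x2 = kg of natural pozzolan.
min 0.023x1 + 0.043x2 with:
  1x2 ≥ 1.43   (binder content)
  0.02x1 + 1x2 ≥ 1.22   (fines)
  0.03x1 + 0.43x2 ≥ 0.24   (28-day strength contribution)
  x1, x2 ≥ 0.
The cheapest feasible vertex uses only natural pozzolan; crushed granite is not used. There the binder content constraint is tight.
Solving gives x2 = 1.43.
Objective = 0.043·1.43 = 0.061490.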